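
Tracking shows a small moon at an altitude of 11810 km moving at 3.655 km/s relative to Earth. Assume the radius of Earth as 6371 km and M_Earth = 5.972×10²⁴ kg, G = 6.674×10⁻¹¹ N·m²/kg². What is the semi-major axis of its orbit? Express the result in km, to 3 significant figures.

a ≈ 13100 km

μ = GM = 6.674×10⁻¹¹ × 5.972×10²⁴ = 3.986×10¹⁴ m³/s².
r = 6371 + 11810 = 18181 km = 1.818×10⁷ m.
Specific orbital energy ε = v²/2 − μ/r = (3655)²/2 − 3.986×10¹⁴/1.818×10⁷ = -1.524×10⁷ J/kg.
Since ε = −μ/(2a), a = −μ/(2ε) = 1.307×10⁷ m = 13074 km.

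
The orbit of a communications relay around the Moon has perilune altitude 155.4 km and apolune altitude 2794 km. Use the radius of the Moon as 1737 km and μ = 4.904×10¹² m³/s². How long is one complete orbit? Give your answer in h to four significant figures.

r_p = 1737 + 155.4 = 1892.4 km = 1.8924×10⁶ m.
r_a = 1737 + 2794 = 4531.0 km = 4.5310×10⁶ m.
Semi-major axis a = (r_p + r_a)/2 = (1892.4 + 4531.0)/2 = 3211.7 km = 3.212×10⁶ m.
By Kepler's third law T = 2π√(a³/μ) = 2π × 2.599×10³ = 1.633×10⁴ s.
= 4.536 h.

T ≈ 4.536 h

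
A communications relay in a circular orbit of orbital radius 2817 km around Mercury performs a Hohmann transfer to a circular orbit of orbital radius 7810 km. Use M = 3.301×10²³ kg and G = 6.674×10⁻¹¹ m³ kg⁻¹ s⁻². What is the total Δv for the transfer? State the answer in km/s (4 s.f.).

Δv_total ≈ 1.051 km/s

μ = GM = 6.674×10⁻¹¹ × 3.301×10²³ = 2.203×10¹³ m³/s².
r₁ = 2817 km = 2.817×10⁶ m.
r₂ = 7810 km = 7.810×10⁶ m.
Transfer ellipse a_t = (r₁ + r₂)/2 = 5.314×10⁶ m.
At r₁: circular v_c1 = √(μ/r₁) = 2797 m/s; transfer-periherm v_p = √[μ(2/r₁ − 1/a_t)] = 3390 m/s.
Δv₁ = v_p − v_c1 = 593.9 m/s.
At r₂: circular v_c2 = √(μ/r₂) = 1680 m/s; transfer-apoherm v_a = √[μ(2/r₂ − 1/a_t)] = 1223 m/s.
Δv₂ = v_c2 − v_a = 456.6 m/s.
Total Δv = Δv₁ + Δv₂ = 1051 m/s = 1.051 km/s.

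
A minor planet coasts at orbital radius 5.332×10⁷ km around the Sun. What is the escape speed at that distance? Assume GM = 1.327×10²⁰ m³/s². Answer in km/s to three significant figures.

v_esc ≈ 70.6 km/s

r = 5.332×10⁷ km = 5.332×10¹⁰ m.
Escape speed v_esc = √(2μ/r) = √(2 × 1.327×10²⁰ / 5.332×10¹⁰) = √(4.977×10⁹) = 70550 m/s.
= 70.55 km/s.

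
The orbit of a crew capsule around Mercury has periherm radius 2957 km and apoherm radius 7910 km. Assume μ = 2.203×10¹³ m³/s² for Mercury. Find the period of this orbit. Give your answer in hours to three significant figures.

Semi-major axis a = (r_p + r_a)/2 = (2957.0 + 7910.0)/2 = 5433.5 km = 5.434×10⁶ m.
By Kepler's third law T = 2π√(a³/μ) = 2π × 2.698×10³ = 1.695×10⁴ s.
= 4.710 hours.

T ≈ 4.71 hours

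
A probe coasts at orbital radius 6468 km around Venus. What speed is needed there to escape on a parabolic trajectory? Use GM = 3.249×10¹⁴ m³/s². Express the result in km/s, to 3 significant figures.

v_esc ≈ 10.0 km/s

r = 6468 km = 6.468×10⁶ m.
Escape speed v_esc = √(2μ/r) = √(2 × 3.249×10¹⁴ / 6.468×10⁶) = √(1.005×10⁸) = 10020 m/s.
= 10.02 km/s.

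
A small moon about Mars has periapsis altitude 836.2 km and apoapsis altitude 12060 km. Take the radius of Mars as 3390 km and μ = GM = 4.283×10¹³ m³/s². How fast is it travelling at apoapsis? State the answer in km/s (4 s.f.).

r_p = 3390 + 836.2 = 4226.2 km = 4.2262×10⁶ m.
r_a = 3390 + 12060 = 15450 km = 1.5450×10⁷ m.
Semi-major axis a = (r_p + r_a)/2 = 9838.1 km = 9.838×10⁶ m.
Vis-viva: v² = μ(2/r − 1/a) = 4.283×10¹³ × (1.294×10⁻⁷ − 1.016×10⁻⁷) = 1.191×10⁶ m²/s².
v = 1091 m/s = 1.091 km/s.

v ≈ 1.091 km/s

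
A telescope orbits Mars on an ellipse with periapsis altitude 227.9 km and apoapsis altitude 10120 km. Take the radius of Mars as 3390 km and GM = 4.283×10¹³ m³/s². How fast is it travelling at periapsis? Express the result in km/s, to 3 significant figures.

v ≈ 4.32 km/s

r_p = 3390 + 227.9 = 3617.9 km = 3.6179×10⁶ m.
r_a = 3390 + 10120 = 13510 km = 1.3510×10⁷ m.
Semi-major axis a = (r_p + r_a)/2 = 8564.0 km = 8.564×10⁶ m.
Vis-viva: v² = μ(2/r − 1/a) = 4.283×10¹³ × (5.528×10⁻⁷ − 1.168×10⁻⁷) = 1.868×10⁷ m²/s².
v = 4322 m/s = 4.322 km/s.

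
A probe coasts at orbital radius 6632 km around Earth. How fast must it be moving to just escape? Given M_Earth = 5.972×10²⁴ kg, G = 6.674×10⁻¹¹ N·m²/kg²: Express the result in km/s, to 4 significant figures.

μ = GM = 6.674×10⁻¹¹ × 5.972×10²⁴ = 3.986×10¹⁴ m³/s².
r = 6632 km = 6.632×10⁶ m.
Escape speed v_esc = √(2μ/r) = √(2 × 3.986×10¹⁴ / 6.632×10⁶) = √(1.202×10⁸) = 10960 m/s.
= 10.96 km/s.

v_esc ≈ 10.96 km/s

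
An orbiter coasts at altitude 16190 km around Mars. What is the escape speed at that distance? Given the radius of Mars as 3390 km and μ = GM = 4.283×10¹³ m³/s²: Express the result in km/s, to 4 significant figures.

r = 3390 + 16190 = 19580 km = 1.9580×10⁷ m.
Escape speed v_esc = √(2μ/r) = √(2 × 4.283×10¹³ / 1.958×10⁷) = √(4.375×10⁶) = 2092 m/s.
= 2.092 km/s.

v_esc ≈ 2.092 km/s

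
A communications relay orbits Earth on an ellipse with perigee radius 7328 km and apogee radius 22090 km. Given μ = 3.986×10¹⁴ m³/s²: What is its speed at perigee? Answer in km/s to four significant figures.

Semi-major axis a = (r_p + r_a)/2 = 14709 km = 1.471×10⁷ m.
Vis-viva: v² = μ(2/r − 1/a) = 3.986×10¹⁴ × (2.729×10⁻⁷ − 6.799×10⁻⁸) = 8.169×10⁷ m²/s².
v = 9038 m/s = 9.038 km/s.

v ≈ 9.038 km/s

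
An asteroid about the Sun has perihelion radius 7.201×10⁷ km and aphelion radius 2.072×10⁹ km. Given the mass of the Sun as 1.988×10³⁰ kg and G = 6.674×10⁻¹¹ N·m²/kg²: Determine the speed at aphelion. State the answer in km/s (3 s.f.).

μ = GM = 6.674×10⁻¹¹ × 1.988×10³⁰ = 1.327×10²⁰ m³/s².
Semi-major axis a = (r_p + r_a)/2 = 1.0720×10⁹ km = 1.072×10¹² m.
Vis-viva: v² = μ(2/r − 1/a) = 1.327×10²⁰ × (9.653×10⁻¹³ − 9.328×10⁻¹³) = 4.301×10⁶ m²/s².
v = 2074 m/s = 2.074 km/s.

v ≈ 2.07 km/s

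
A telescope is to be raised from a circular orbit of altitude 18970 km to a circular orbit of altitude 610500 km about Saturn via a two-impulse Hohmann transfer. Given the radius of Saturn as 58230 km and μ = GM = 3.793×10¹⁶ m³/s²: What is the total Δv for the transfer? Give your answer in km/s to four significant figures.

r₁ = 58230 + 18970 = 77200 km = 7.7200×10⁷ m.
r₂ = 58230 + 610500 = 668730 km = 6.6873×10⁸ m.
Transfer ellipse a_t = (r₁ + r₂)/2 = 3.730×10⁸ m.
At r₁: circular v_c1 = √(μ/r₁) = 22170 m/s; transfer-perikrone v_p = √[μ(2/r₁ − 1/a_t)] = 29680 m/s.
Δv₁ = v_p − v_c1 = 7515 m/s.
At r₂: circular v_c2 = √(μ/r₂) = 7531 m/s; transfer-apokrone v_a = √[μ(2/r₂ − 1/a_t)] = 3426 m/s.
Δv₂ = v_c2 − v_a = 4105 m/s.
Total Δv = Δv₁ + Δv₂ = 11620 m/s = 11.62 km/s.

Δv_total ≈ 11.62 km/s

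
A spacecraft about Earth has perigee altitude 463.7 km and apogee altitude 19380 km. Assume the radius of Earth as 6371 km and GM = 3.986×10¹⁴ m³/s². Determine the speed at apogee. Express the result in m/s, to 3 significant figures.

r_p = 6371 + 463.7 = 6834.7 km = 6.8347×10⁶ m.
r_a = 6371 + 19380 = 25751 km = 2.5751×10⁷ m.
Semi-major axis a = (r_p + r_a)/2 = 16293 km = 1.629×10⁷ m.
Vis-viva: v² = μ(2/r − 1/a) = 3.986×10¹⁴ × (7.767×10⁻⁸ − 6.138×10⁻⁸) = 6.493×10⁶ m²/s².
v = 2548 m/s.

v ≈ 2550 m/s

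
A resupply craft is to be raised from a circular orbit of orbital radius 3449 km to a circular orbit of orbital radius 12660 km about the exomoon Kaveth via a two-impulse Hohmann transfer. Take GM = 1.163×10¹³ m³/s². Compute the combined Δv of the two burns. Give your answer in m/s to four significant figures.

Δv_total ≈ 797.2 m/s

r₁ = 3449 km = 3.449×10⁶ m.
r₂ = 12660 km = 1.266×10⁷ m.
Transfer ellipse a_t = (r₁ + r₂)/2 = 8.054×10⁶ m.
At r₁: circular v_c1 = √(μ/r₁) = 1836 m/s; transfer-periapsis v_p = √[μ(2/r₁ − 1/a_t)] = 2302 m/s.
Δv₁ = v_p − v_c1 = 465.9 m/s.
At r₂: circular v_c2 = √(μ/r₂) = 958.5 m/s; transfer-apoapsis v_a = √[μ(2/r₂ − 1/a_t)] = 627.2 m/s.
Δv₂ = v_c2 − v_a = 331.3 m/s.
Total Δv = Δv₁ + Δv₂ = 797.2 m/s.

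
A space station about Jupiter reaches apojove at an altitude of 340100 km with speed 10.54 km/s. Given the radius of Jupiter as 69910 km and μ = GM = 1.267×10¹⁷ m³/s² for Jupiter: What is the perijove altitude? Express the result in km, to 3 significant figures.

r_a = 69910 + 340100 = 4.1001×10⁵ km = 4.100×10⁸ m.
Specific energy ε = v²/2 − μ/r = -2.535×10⁸ J/kg, so a = −μ/(2ε) = 2.499×10⁸ m.
The apsides satisfy r_p + r_a = 2a, so the perijove radius is 2a − r_a = 8.985×10⁷ m = 89850 km.
Perijove altitude = 89850 − 69910 = 19940 km.

perijove altitude ≈ 19900 km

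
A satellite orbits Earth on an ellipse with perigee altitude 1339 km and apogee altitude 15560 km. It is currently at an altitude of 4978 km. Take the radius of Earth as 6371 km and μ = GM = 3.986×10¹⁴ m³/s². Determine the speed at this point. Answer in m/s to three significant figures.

r_p = 6371 + 1339 = 7710.0 km = 7.7100×10⁶ m.
r_a = 6371 + 15560 = 21931 km = 2.1931×10⁷ m.
r = 6371 + 4978 = 11349 km = 1.135×10⁷ m.
Semi-major axis a = (r_p + r_a)/2 = 14820 km = 1.482×10⁷ m.
Vis-viva: v² = μ(2/r − 1/a) = 3.986×10¹⁴ × (1.762×10⁻⁷ − 6.747×10⁻⁸) = 4.335×10⁷ m²/s².
v = 6584 m/s.

v ≈ 6580 m/s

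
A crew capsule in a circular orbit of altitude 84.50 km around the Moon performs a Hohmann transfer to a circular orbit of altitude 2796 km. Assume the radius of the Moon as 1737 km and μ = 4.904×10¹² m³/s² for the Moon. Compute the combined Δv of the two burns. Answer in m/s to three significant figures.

Δv_total ≈ 572 m/s

r₁ = 1737 + 84.50 = 1821.5 km = 1.8215×10⁶ m.
r₂ = 1737 + 2796 = 4533.0 km = 4.5330×10⁶ m.
Transfer ellipse a_t = (r₁ + r₂)/2 = 3.177×10⁶ m.
At r₁: circular v_c1 = √(μ/r₁) = 1641 m/s; transfer-perilune v_p = √[μ(2/r₁ − 1/a_t)] = 1960 m/s.
Δv₁ = v_p − v_c1 = 319.1 m/s.
At r₂: circular v_c2 = √(μ/r₂) = 1040 m/s; transfer-apolune v_a = √[μ(2/r₂ − 1/a_t)] = 787.5 m/s.
Δv₂ = v_c2 − v_a = 252.6 m/s.
Total Δv = Δv₁ + Δv₂ = 571.6 m/s.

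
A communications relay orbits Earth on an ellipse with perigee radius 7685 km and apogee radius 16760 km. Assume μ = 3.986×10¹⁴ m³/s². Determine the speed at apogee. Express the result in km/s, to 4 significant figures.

Semi-major axis a = (r_p + r_a)/2 = 12222 km = 1.222×10⁷ m.
Vis-viva: v² = μ(2/r − 1/a) = 3.986×10¹⁴ × (1.193×10⁻⁷ − 8.182×10⁻⁸) = 1.495×10⁷ m²/s².
v = 3867 m/s = 3.867 km/s.

v ≈ 3.867 km/s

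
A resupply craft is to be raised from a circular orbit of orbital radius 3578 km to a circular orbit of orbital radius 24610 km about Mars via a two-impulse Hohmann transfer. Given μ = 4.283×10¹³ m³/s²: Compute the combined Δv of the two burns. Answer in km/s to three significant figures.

Δv_total ≈ 1.77 km/s

r₁ = 3578 km = 3.578×10⁶ m.
r₂ = 24610 km = 2.461×10⁷ m.
Transfer ellipse a_t = (r₁ + r₂)/2 = 1.409×10⁷ m.
At r₁: circular v_c1 = √(μ/r₁) = 3460 m/s; transfer-periapsis v_p = √[μ(2/r₁ − 1/a_t)] = 4572 m/s.
Δv₁ = v_p − v_c1 = 1112 m/s.
At r₂: circular v_c2 = √(μ/r₂) = 1319 m/s; transfer-apoapsis v_a = √[μ(2/r₂ − 1/a_t)] = 664.7 m/s.
Δv₂ = v_c2 − v_a = 654.5 m/s.
Total Δv = Δv₁ + Δv₂ = 1767 m/s = 1.767 km/s.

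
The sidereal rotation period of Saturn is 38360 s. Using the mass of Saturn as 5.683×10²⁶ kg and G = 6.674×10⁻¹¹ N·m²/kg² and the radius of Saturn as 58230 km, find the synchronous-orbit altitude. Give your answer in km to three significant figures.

μ = GM = 6.674×10⁻¹¹ × 5.683×10²⁶ = 3.793×10¹⁶ m³/s².
A synchronous orbit has period T, so by Kepler's third law a = (μT²/4π²)^(1/3).
μT²/4π² = 3.793×10¹⁶ × (3.836×10⁴)² / 39.48 = 1.414×10²⁴ m³.
a = 1.122×10⁸ m = 1.1223×10⁵ km.
Altitude h = a − R = 1.1223×10⁵ − 58230 = 54003 km.

h_sync ≈ 54000 km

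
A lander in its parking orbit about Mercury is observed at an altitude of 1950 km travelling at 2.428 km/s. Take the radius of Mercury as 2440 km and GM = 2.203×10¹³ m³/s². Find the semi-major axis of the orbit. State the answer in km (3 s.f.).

a ≈ 5320 km

r = 2440 + 1950 = 4390.0 km = 4.390×10⁶ m.
Specific orbital energy ε = v²/2 − μ/r = (2428)²/2 − 2.203×10¹³/4.390×10⁶ = -2.071×10⁶ J/kg.
Since ε = −μ/(2a), a = −μ/(2ε) = 5.320×10⁶ m = 5319.6 km.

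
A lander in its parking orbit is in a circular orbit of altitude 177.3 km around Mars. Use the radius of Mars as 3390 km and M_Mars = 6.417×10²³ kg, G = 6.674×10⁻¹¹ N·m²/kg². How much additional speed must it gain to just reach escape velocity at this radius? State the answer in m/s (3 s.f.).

μ = GM = 6.674×10⁻¹¹ × 6.417×10²³ = 4.283×10¹³ m³/s².
r = 3390 + 177.3 = 3567.3 km = 3.5673×10⁶ m.
Circular speed v_c = √(μ/r) = 3465 m/s.
Escape speed v_esc = √(2μ/r) = √2 × v_c = 4900 m/s.
Δv = v_esc − v_c = 1435 m/s.

Δv ≈ 1440 m/s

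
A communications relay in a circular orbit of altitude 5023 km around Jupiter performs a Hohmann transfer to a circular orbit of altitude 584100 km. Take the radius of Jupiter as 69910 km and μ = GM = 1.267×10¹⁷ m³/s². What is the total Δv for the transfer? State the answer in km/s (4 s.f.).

Δv_total ≈ 21.57 km/s

r₁ = 69910 + 5023 = 74933 km = 7.4933×10⁷ m.
r₂ = 69910 + 584100 = 654010 km = 6.5401×10⁸ m.
Transfer ellipse a_t = (r₁ + r₂)/2 = 3.645×10⁸ m.
At r₁: circular v_c1 = √(μ/r₁) = 41120 m/s; transfer-perijove v_p = √[μ(2/r₁ − 1/a_t)] = 55080 m/s.
Δv₁ = v_p − v_c1 = 13960 m/s.
At r₂: circular v_c2 = √(μ/r₂) = 13920 m/s; transfer-apojove v_a = √[μ(2/r₂ − 1/a_t)] = 6311 m/s.
Δv₂ = v_c2 − v_a = 7608 m/s.
Total Δv = Δv₁ + Δv₂ = 21570 m/s = 21.57 km/s.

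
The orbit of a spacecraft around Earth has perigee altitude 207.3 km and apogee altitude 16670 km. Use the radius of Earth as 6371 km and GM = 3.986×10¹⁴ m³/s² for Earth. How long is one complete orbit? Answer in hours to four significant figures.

r_p = 6371 + 207.3 = 6578.3 km = 6.5783×10⁶ m.
r_a = 6371 + 16670 = 23041 km = 2.3041×10⁷ m.
Semi-major axis a = (r_p + r_a)/2 = (6578.3 + 23041)/2 = 14810 km = 1.481×10⁷ m.
By Kepler's third law T = 2π√(a³/μ) = 2π × 2.855×10³ = 1.794×10⁴ s.
= 4.982 hours.

T ≈ 4.982 hours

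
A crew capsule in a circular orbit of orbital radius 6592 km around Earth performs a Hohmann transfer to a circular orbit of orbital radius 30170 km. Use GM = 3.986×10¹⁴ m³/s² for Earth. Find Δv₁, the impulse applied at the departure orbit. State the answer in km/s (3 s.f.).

Δv ≈ 2.19 km/s

r₁ = 6592 km = 6.592×10⁶ m.
r₂ = 30170 km = 3.017×10⁷ m.
Transfer ellipse a_t = (r₁ + r₂)/2 = 1.838×10⁷ m.
At r₁: circular v_c1 = √(μ/r₁) = 7776 m/s; transfer-perigee v_p = √[μ(2/r₁ − 1/a_t)] = 9962 m/s.
Δv₁ = v_p − v_c1 = 2186 m/s.
= 2.186 km/s.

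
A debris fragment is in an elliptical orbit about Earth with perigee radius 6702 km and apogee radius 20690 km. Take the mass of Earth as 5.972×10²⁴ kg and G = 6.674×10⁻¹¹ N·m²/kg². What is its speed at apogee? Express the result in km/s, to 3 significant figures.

v ≈ 3.07 km/s

μ = GM = 6.674×10⁻¹¹ × 5.972×10²⁴ = 3.986×10¹⁴ m³/s².
Semi-major axis a = (r_p + r_a)/2 = 13696 km = 1.370×10⁷ m.
Vis-viva: v² = μ(2/r − 1/a) = 3.986×10¹⁴ × (9.667×10⁻⁸ − 7.301×10⁻⁸) = 9.427×10⁶ m²/s².
v = 3070 m/s = 3.070 km/s.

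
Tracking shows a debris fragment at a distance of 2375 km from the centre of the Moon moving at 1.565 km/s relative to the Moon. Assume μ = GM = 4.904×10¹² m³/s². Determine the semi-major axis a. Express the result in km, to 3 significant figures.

a ≈ 2920 km

r = 2.375×10⁶ m.
Vis-viva rearranged: 1/a = 2/r − v²/μ = 8.421×10⁻⁷ − 4.994×10⁻⁷ = 3.427×10⁻⁷ m⁻¹.
a = 2.918×10⁶ m = 2918.2 km.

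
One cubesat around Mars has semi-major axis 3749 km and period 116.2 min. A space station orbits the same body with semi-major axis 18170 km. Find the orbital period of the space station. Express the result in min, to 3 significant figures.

Kepler's third law: T² ∝ a³, so T₂ = T₁ (a₂/a₁)^(3/2).
a₂/a₁ = 4.847, (a₂/a₁)^(3/2) = 10.67.
T₂ = 116.2 × 10.67 = 1240 min.

T₂ ≈ 1240 min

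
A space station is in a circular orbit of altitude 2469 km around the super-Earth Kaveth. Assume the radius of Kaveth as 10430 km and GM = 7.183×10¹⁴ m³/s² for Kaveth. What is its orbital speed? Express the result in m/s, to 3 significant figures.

v ≈ 7460 m/s

r = 10430 + 2469 = 12899 km = 1.2899×10⁷ m.
For a circular orbit v = √(μ/r) = √(7.183×10¹⁴ / 1.290×10⁷) = √(5.569×10⁷) = 7462 m/s.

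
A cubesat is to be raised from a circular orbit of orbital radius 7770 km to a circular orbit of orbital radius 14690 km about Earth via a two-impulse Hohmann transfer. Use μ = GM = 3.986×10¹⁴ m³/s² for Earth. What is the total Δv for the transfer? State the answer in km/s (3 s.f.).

r₁ = 7770 km = 7.770×10⁶ m.
r₂ = 14690 km = 1.469×10⁷ m.
Transfer ellipse a_t = (r₁ + r₂)/2 = 1.123×10⁷ m.
At r₁: circular v_c1 = √(μ/r₁) = 7162 m/s; transfer-perigee v_p = √[μ(2/r₁ − 1/a_t)] = 8192 m/s.
Δv₁ = v_p − v_c1 = 1029 m/s.
At r₂: circular v_c2 = √(μ/r₂) = 5209 m/s; transfer-apogee v_a = √[μ(2/r₂ − 1/a_t)] = 4333 m/s.
Δv₂ = v_c2 − v_a = 876.1 m/s.
Total Δv = Δv₁ + Δv₂ = 1906 m/s = 1.906 km/s.

Δv_total ≈ 1.91 km/s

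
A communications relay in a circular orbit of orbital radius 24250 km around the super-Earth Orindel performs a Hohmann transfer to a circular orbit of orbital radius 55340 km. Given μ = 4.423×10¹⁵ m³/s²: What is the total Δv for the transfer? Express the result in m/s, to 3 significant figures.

Δv_total ≈ 4380 m/s

r₁ = 24250 km = 2.425×10⁷ m.
r₂ = 55340 km = 5.534×10⁷ m.
Transfer ellipse a_t = (r₁ + r₂)/2 = 3.980×10⁷ m.
At r₁: circular v_c1 = √(μ/r₁) = 13510 m/s; transfer-periapsis v_p = √[μ(2/r₁ − 1/a_t)] = 15930 m/s.
Δv₁ = v_p − v_c1 = 2421 m/s.
At r₂: circular v_c2 = √(μ/r₂) = 8940 m/s; transfer-apoapsis v_a = √[μ(2/r₂ − 1/a_t)] = 6979 m/s.
Δv₂ = v_c2 − v_a = 1961 m/s.
Total Δv = Δv₁ + Δv₂ = 4382 m/s.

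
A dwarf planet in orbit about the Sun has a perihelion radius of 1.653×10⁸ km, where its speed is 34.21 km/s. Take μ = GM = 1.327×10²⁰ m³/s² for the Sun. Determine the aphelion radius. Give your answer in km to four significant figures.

aphelion radius ≈ 4.445×10⁸ km

r_p = 1.653×10¹¹ m.
Specific energy ε = v²/2 − μ/r = -2.176×10⁸ J/kg, so a = −μ/(2ε) = 3.049×10¹¹ m.
The apsides satisfy r_p + r_a = 2a, so the aphelion radius is 2a − r_p = 4.445×10¹¹ m = 4.4448×10⁸ km.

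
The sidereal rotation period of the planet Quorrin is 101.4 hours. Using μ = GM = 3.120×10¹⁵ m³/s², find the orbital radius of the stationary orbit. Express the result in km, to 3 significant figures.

T = 101.4 hours = 3.650×10⁵ s.
A synchronous orbit has period T, so by Kepler's third law a = (μT²/4π²)^(1/3).
μT²/4π² = 3.120×10¹⁵ × (3.650×10⁵)² / 39.48 = 1.053×10²⁵ m³.
a = 2.192×10⁸ m = 2.1919×10⁵ km.

r_sync ≈ 2.19×10⁵ km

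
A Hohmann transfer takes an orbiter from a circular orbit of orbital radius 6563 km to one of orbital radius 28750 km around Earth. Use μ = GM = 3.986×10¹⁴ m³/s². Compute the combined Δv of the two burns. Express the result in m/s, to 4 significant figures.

Δv_total ≈ 3605 m/s

r₁ = 6563 km = 6.563×10⁶ m.
r₂ = 28750 km = 2.875×10⁷ m.
Transfer ellipse a_t = (r₁ + r₂)/2 = 1.766×10⁷ m.
At r₁: circular v_c1 = √(μ/r₁) = 7793 m/s; transfer-perigee v_p = √[μ(2/r₁ − 1/a_t)] = 9945 m/s.
Δv₁ = v_p − v_c1 = 2151 m/s.
At r₂: circular v_c2 = √(μ/r₂) = 3723 m/s; transfer-apogee v_a = √[μ(2/r₂ − 1/a_t)] = 2270 m/s.
Δv₂ = v_c2 − v_a = 1453 m/s.
Total Δv = Δv₁ + Δv₂ = 3605 m/s.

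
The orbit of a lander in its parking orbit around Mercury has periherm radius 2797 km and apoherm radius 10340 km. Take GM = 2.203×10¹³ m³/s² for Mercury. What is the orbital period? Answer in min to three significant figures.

T ≈ 376 min

Semi-major axis a = (r_p + r_a)/2 = (2797.0 + 10340)/2 = 6568.5 km = 6.568×10⁶ m.
By Kepler's third law T = 2π√(a³/μ) = 2π × 3.587×10³ = 2.254×10⁴ s.
= 375.6 min.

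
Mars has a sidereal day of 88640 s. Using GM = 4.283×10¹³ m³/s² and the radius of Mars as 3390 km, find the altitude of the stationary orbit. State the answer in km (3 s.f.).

A synchronous orbit has period T, so by Kepler's third law a = (μT²/4π²)^(1/3).
μT²/4π² = 4.283×10¹³ × (8.864×10⁴)² / 39.48 = 8.524×10²¹ m³.
a = 2.043×10⁷ m = 20428 km.
Altitude h = a − R = 20428 − 3390 = 17038 km.

h_sync ≈ 17000 km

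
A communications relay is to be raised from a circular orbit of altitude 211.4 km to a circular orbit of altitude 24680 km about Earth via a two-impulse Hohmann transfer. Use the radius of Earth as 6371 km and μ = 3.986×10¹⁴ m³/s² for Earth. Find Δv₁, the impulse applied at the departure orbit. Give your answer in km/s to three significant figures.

r₁ = 6371 + 211.4 = 6582.4 km = 6.5824×10⁶ m.
r₂ = 6371 + 24680 = 31051 km = 3.1051×10⁷ m.
Transfer ellipse a_t = (r₁ + r₂)/2 = 1.882×10⁷ m.
At r₁: circular v_c1 = √(μ/r₁) = 7782 m/s; transfer-perigee v_p = √[μ(2/r₁ − 1/a_t)] = 9996 m/s.
Δv₁ = v_p − v_c1 = 2215 m/s.
= 2.215 km/s.

Δv ≈ 2.21 km/s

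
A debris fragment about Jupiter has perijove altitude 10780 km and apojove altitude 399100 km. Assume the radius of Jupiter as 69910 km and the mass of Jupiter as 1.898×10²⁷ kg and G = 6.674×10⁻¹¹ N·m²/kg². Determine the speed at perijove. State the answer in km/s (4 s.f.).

v ≈ 51.76 km/s

μ = GM = 6.674×10⁻¹¹ × 1.898×10²⁷ = 1.267×10¹⁷ m³/s².
r_p = 69910 + 10780 = 80690 km = 8.0690×10⁷ m.
r_a = 69910 + 399100 = 469010 km = 4.6901×10⁸ m.
Semi-major axis a = (r_p + r_a)/2 = 2.7485×10⁵ km = 2.748×10⁸ m.
Vis-viva: v² = μ(2/r − 1/a) = 1.267×10¹⁷ × (2.479×10⁻⁸ − 3.638×10⁻⁹) = 2.679×10⁹ m²/s².
v = 51760 m/s = 51.76 km/s.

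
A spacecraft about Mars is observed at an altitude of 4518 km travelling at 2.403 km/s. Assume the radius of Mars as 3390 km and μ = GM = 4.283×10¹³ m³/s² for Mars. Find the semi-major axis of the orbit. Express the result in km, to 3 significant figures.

r = 3390 + 4518 = 7908.0 km = 7.908×10⁶ m.
Vis-viva rearranged: 1/a = 2/r − v²/μ = 2.529×10⁻⁷ − 1.348×10⁻⁷ = 1.181×10⁻⁷ m⁻¹.
a = 8.468×10⁶ m = 8468.3 km.

a ≈ 8470 km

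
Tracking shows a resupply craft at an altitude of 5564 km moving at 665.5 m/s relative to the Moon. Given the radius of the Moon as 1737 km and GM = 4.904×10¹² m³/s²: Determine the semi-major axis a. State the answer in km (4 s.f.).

r = 1737 + 5564 = 7301.0 km = 7.301×10⁶ m.
Vis-viva rearranged: 1/a = 2/r − v²/μ = 2.739×10⁻⁷ − 9.031×10⁻⁸ = 1.836×10⁻⁷ m⁻¹.
a = 5.446×10⁶ m = 5445.9 km.

a ≈ 5446 km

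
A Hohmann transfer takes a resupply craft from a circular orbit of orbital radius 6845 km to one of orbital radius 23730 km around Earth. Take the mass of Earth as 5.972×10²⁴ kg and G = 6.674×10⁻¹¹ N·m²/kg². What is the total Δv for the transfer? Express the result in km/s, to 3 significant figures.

Δv_total ≈ 3.23 km/s

μ = GM = 6.674×10⁻¹¹ × 5.972×10²⁴ = 3.986×10¹⁴ m³/s².
r₁ = 6845 km = 6.845×10⁶ m.
r₂ = 23730 km = 2.373×10⁷ m.
Transfer ellipse a_t = (r₁ + r₂)/2 = 1.529×10⁷ m.
At r₁: circular v_c1 = √(μ/r₁) = 7631 m/s; transfer-perigee v_p = √[μ(2/r₁ − 1/a_t)] = 9507 m/s.
Δv₁ = v_p − v_c1 = 1876 m/s.
At r₂: circular v_c2 = √(μ/r₂) = 4098 m/s; transfer-apogee v_a = √[μ(2/r₂ − 1/a_t)] = 2742 m/s.
Δv₂ = v_c2 − v_a = 1356 m/s.
Total Δv = Δv₁ + Δv₂ = 3232 m/s = 3.232 km/s.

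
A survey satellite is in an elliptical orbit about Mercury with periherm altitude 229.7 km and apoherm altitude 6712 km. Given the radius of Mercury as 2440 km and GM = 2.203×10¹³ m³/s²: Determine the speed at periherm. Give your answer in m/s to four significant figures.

v ≈ 3574 m/s

r_p = 2440 + 229.7 = 2669.7 km = 2.6697×10⁶ m.
r_a = 2440 + 6712 = 9152.0 km = 9.1520×10⁶ m.
Semi-major axis a = (r_p + r_a)/2 = 5910.9 km = 5.911×10⁶ m.
Vis-viva: v² = μ(2/r − 1/a) = 2.203×10¹³ × (7.491×10⁻⁷ − 1.692×10⁻⁷) = 1.278×10⁷ m²/s².
v = 3574 m/s.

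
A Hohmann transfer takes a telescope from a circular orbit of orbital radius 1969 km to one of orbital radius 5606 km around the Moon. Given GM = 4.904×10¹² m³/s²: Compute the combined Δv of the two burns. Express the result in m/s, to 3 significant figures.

Δv_total ≈ 603 m/s

r₁ = 1969 km = 1.969×10⁶ m.
r₂ = 5606 km = 5.606×10⁶ m.
Transfer ellipse a_t = (r₁ + r₂)/2 = 3.788×10⁶ m.
At r₁: circular v_c1 = √(μ/r₁) = 1578 m/s; transfer-perilune v_p = √[μ(2/r₁ − 1/a_t)] = 1920 m/s.
Δv₁ = v_p − v_c1 = 341.8 m/s.
At r₂: circular v_c2 = √(μ/r₂) = 935.3 m/s; transfer-apolune v_a = √[μ(2/r₂ − 1/a_t)] = 674.4 m/s.
Δv₂ = v_c2 − v_a = 260.9 m/s.
Total Δv = Δv₁ + Δv₂ = 602.8 m/s.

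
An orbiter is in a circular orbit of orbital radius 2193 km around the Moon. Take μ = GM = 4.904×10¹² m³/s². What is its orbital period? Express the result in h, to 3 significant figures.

T ≈ 2.56 h

r = 2193 km = 2.193×10⁶ m.
Kepler's third law: T = 2π√(r³/μ) = 2π√((2.193×10⁶)³ / 4.904×10¹²).
r³/μ = 2.151×10⁶ s², so T = 2π × 1.467×10³ = 9.214×10³ s.
Converting: 9.214×10³ s ÷ 3600 = 2.560 h.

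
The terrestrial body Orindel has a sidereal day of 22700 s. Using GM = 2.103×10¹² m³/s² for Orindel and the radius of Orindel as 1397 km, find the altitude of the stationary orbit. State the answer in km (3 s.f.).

A synchronous orbit has period T, so by Kepler's third law a = (μT²/4π²)^(1/3).
μT²/4π² = 2.103×10¹² × (2.270×10⁴)² / 39.48 = 2.745×10¹⁹ m³.
a = 3.017×10⁶ m = 3016.5 km.
Altitude h = a − R = 3016.5 − 1397 = 1619.5 km.

h_sync ≈ 1620 km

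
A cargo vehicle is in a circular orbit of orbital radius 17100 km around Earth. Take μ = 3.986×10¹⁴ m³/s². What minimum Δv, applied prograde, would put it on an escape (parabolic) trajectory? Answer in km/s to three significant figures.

r = 17100 km = 1.710×10⁷ m.
Circular speed v_c = √(μ/r) = 4828 m/s.
Escape speed v_esc = √(2μ/r) = √2 × v_c = 6828 m/s.
Δv = v_esc − v_c = 2000 m/s = 2.000 km/s.

Δv ≈ 2.00 km/s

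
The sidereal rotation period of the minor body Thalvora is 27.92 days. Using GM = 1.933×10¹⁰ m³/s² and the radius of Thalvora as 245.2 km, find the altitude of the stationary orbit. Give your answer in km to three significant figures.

T = 27.92 days = 2.412×10⁶ s.
A synchronous orbit has period T, so by Kepler's third law a = (μT²/4π²)^(1/3).
μT²/4π² = 1.933×10¹⁰ × (2.412×10⁶)² / 39.48 = 2.849×10²¹ m³.
a = 1.418×10⁷ m = 14177 km.
Altitude h = a − R = 14177 − 245.2 = 13932 km.

h_sync ≈ 13900 km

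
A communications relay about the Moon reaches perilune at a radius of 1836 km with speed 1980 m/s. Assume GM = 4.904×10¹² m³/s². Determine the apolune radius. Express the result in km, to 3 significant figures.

r_p = 1.836×10⁶ m.
Specific energy ε = v²/2 − μ/r = -7.108×10⁵ J/kg, so a = −μ/(2ε) = 3.450×10⁶ m.
The apsides satisfy r_p + r_a = 2a, so the apolune radius is 2a − r_p = 5.063×10⁶ m = 5063.0 km.

apolune radius ≈ 5060 km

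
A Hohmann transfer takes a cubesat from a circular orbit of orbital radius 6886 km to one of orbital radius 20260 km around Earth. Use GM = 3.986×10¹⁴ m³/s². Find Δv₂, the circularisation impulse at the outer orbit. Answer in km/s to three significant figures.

r₁ = 6886 km = 6.886×10⁶ m.
r₂ = 20260 km = 2.026×10⁷ m.
Transfer ellipse a_t = (r₁ + r₂)/2 = 1.357×10⁷ m.
At r₁: circular v_c1 = √(μ/r₁) = 7608 m/s; transfer-perigee v_p = √[μ(2/r₁ − 1/a_t)] = 9295 m/s.
At r₂: circular v_c2 = √(μ/r₂) = 4436 m/s; transfer-apogee v_a = √[μ(2/r₂ − 1/a_t)] = 3159 m/s.
Δv₂ = v_c2 − v_a = 1276 m/s.
= 1.276 km/s.

Δv ≈ 1.28 km/s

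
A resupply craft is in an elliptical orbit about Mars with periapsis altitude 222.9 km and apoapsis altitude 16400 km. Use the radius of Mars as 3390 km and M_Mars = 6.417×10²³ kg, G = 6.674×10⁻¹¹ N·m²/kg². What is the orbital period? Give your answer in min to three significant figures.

T ≈ 641 min

μ = GM = 6.674×10⁻¹¹ × 6.417×10²³ = 4.283×10¹³ m³/s².
r_p = 3390 + 222.9 = 3612.9 km = 3.6129×10⁶ m.
r_a = 3390 + 16400 = 19790 km = 1.9790×10⁷ m.
Semi-major axis a = (r_p + r_a)/2 = (3612.9 + 19790)/2 = 11701 km = 1.170×10⁷ m.
By Kepler's third law T = 2π√(a³/μ) = 2π × 6.116×10³ = 3.843×10⁴ s.
= 640.5 min.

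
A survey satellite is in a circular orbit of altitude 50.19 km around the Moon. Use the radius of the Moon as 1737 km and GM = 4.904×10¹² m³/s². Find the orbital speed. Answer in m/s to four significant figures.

v ≈ 1656 m/s

r = 1737 + 50.19 = 1787.2 km = 1.7872×10⁶ m.
For a circular orbit v = √(μ/r) = √(4.904×10¹² / 1.787×10⁶) = √(2.744×10⁶) = 1656 m/s.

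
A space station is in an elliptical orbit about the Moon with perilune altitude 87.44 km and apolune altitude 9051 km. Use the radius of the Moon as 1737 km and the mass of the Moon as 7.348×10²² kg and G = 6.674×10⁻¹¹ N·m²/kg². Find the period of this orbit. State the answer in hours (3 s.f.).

T ≈ 12.5 hours

μ = GM = 6.674×10⁻¹¹ × 7.348×10²² = 4.904×10¹² m³/s².
r_p = 1737 + 87.44 = 1824.4 km = 1.8244×10⁶ m.
r_a = 1737 + 9051 = 10788 km = 1.0788×10⁷ m.
Semi-major axis a = (r_p + r_a)/2 = (1824.4 + 10788)/2 = 6306.2 km = 6.306×10⁶ m.
By Kepler's third law T = 2π√(a³/μ) = 2π × 7.151×10³ = 4.493×10⁴ s.
= 12.48 hours.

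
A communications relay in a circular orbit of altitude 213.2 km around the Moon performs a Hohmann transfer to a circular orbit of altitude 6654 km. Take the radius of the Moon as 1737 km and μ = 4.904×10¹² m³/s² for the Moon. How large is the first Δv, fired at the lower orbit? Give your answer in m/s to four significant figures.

Δv ≈ 434.3 m/s

r₁ = 1737 + 213.2 = 1950.2 km = 1.9502×10⁶ m.
r₂ = 1737 + 6654 = 8391.0 km = 8.3910×10⁶ m.
Transfer ellipse a_t = (r₁ + r₂)/2 = 5.171×10⁶ m.
At r₁: circular v_c1 = √(μ/r₁) = 1586 m/s; transfer-perilune v_p = √[μ(2/r₁ − 1/a_t)] = 2020 m/s.
Δv₁ = v_p − v_c1 = 434.3 m/s.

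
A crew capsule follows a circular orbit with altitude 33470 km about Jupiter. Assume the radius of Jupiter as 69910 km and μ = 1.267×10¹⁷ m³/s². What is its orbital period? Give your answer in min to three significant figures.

T ≈ 309 min

r = 69910 + 33470 = 103380 km = 1.0338×10⁸ m.
Kepler's third law: T = 2π√(r³/μ) = 2π√((1.034×10⁸)³ / 1.267×10¹⁷).
r³/μ = 8.720×10⁶ s², so T = 2π × 2.953×10³ = 1.855×10⁴ s.
Converting: 1.855×10⁴ s ÷ 60.00 = 309.2 min.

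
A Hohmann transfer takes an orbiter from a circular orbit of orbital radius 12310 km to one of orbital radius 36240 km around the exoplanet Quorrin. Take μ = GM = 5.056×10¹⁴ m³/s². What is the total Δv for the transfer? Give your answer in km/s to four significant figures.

Δv_total ≈ 2.497 km/s

r₁ = 12310 km = 1.231×10⁷ m.
r₂ = 36240 km = 3.624×10⁷ m.
Transfer ellipse a_t = (r₁ + r₂)/2 = 2.428×10⁷ m.
At r₁: circular v_c1 = √(μ/r₁) = 6409 m/s; transfer-periapsis v_p = √[μ(2/r₁ − 1/a_t)] = 7830 m/s.
Δv₁ = v_p − v_c1 = 1422 m/s.
At r₂: circular v_c2 = √(μ/r₂) = 3735 m/s; transfer-apoapsis v_a = √[μ(2/r₂ − 1/a_t)] = 2660 m/s.
Δv₂ = v_c2 − v_a = 1075 m/s.
Total Δv = Δv₁ + Δv₂ = 2497 m/s = 2.497 km/s.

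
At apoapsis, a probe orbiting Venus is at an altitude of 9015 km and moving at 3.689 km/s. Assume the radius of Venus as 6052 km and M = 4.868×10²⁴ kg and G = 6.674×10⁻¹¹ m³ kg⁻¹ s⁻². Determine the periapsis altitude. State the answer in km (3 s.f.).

μ = GM = 6.674×10⁻¹¹ × 4.868×10²⁴ = 3.249×10¹⁴ m³/s².
r_a = 6052 + 9015 = 15067 km = 1.507×10⁷ m.
Specific energy ε = v²/2 − μ/r = -1.476×10⁷ J/kg, so a = −μ/(2ε) = 1.101×10⁷ m.
The apsides satisfy r_p + r_a = 2a, so the periapsis radius is 2a − r_a = 6.947×10⁶ m = 6946.5 km.
Periapsis altitude = 6946.5 − 6052 = 894.51 km.

periapsis altitude ≈ 895 km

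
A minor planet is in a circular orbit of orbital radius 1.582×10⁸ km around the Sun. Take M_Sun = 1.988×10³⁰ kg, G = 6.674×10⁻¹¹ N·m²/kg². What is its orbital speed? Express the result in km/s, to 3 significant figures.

μ = GM = 6.674×10⁻¹¹ × 1.988×10³⁰ = 1.327×10²⁰ m³/s².
r = 1.582×10⁸ km = 1.582×10¹¹ m.
For a circular orbit v = √(μ/r) = √(1.327×10²⁰ / 1.582×10¹¹) = √(8.387×10⁸) = 28960 m/s.
That is 28.96 km/s.

v ≈ 29.0 km/s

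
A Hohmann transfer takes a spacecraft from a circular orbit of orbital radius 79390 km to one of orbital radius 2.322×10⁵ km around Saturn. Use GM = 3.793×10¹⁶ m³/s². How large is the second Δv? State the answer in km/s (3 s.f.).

Δv ≈ 3.66 km/s

r₁ = 79390 km = 7.939×10⁷ m.
r₂ = 2.322×10⁵ km = 2.322×10⁸ m.
Transfer ellipse a_t = (r₁ + r₂)/2 = 1.558×10⁸ m.
At r₁: circular v_c1 = √(μ/r₁) = 21860 m/s; transfer-perikrone v_p = √[μ(2/r₁ − 1/a_t)] = 26680 m/s.
At r₂: circular v_c2 = √(μ/r₂) = 12780 m/s; transfer-apokrone v_a = √[μ(2/r₂ − 1/a_t)] = 9124 m/s.
Δv₂ = v_c2 − v_a = 3657 m/s.
= 3.657 km/s.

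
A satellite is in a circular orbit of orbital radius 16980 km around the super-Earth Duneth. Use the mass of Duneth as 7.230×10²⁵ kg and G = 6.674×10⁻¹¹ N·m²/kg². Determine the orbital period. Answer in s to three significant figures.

T ≈ 6330 s

μ = GM = 6.674×10⁻¹¹ × 7.230×10²⁵ = 4.825×10¹⁵ m³/s².
r = 16980 km = 1.698×10⁷ m.
Kepler's third law: T = 2π√(r³/μ) = 2π√((1.698×10⁷)³ / 4.825×10¹⁵).
r³/μ = 1.015×10⁶ s², so T = 2π × 1.007×10³ = 6.329×10³ s.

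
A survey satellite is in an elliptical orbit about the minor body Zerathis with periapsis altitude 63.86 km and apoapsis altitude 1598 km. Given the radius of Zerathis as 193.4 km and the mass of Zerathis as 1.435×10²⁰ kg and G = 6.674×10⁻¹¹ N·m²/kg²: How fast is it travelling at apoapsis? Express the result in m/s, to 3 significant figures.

μ = GM = 6.674×10⁻¹¹ × 1.435×10²⁰ = 9.577×10⁹ m³/s².
r_p = 193.4 + 63.86 = 257.26 km = 2.5726×10⁵ m.
r_a = 193.4 + 1598 = 1791.4 km = 1.7914×10⁶ m.
Semi-major axis a = (r_p + r_a)/2 = 1024.3 km = 1.024×10⁶ m.
Vis-viva: v² = μ(2/r − 1/a) = 9.577×10⁹ × (1.116×10⁻⁶ − 9.762×10⁻⁷) = 1.343×10³ m²/s².
v = 36.64 m/s.

v ≈ 36.6 m/s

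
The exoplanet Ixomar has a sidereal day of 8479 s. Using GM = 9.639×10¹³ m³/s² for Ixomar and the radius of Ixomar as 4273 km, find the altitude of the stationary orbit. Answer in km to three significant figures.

h_sync ≈ 1330 km

A synchronous orbit has period T, so by Kepler's third law a = (μT²/4π²)^(1/3).
μT²/4π² = 9.639×10¹³ × (8.479×10³)² / 39.48 = 1.755×10²⁰ m³.
a = 5.599×10⁶ m = 5599.1 km.
Altitude h = a − R = 5599.1 − 4273 = 1326.1 km.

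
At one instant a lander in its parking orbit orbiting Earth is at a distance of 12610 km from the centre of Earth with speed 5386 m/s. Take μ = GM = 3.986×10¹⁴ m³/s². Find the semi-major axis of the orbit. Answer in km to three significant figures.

a ≈ 11700 km

r = 1.261×10⁷ m.
Specific orbital energy ε = v²/2 − μ/r = (5386)²/2 − 3.986×10¹⁴/1.261×10⁷ = -1.711×10⁷ J/kg.
Since ε = −μ/(2a), a = −μ/(2ε) = 1.165×10⁷ m = 11651 km.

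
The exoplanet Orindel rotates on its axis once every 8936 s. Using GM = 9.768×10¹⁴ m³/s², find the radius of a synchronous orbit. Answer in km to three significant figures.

r_sync ≈ 12500 km

A synchronous orbit has period T, so by Kepler's third law a = (μT²/4π²)^(1/3).
μT²/4π² = 9.768×10¹⁴ × (8.936×10³)² / 39.48 = 1.976×10²¹ m³.
a = 1.255×10⁷ m = 12548 km.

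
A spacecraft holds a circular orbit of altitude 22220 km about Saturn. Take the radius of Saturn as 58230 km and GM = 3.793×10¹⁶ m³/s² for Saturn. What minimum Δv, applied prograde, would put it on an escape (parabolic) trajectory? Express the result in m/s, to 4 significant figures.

r = 58230 + 22220 = 80450 km = 8.0450×10⁷ m.
Circular speed v_c = √(μ/r) = 21710 m/s.
Escape speed v_esc = √(2μ/r) = √2 × v_c = 30710 m/s.
Δv = v_esc − v_c = 8994 m/s.

Δv ≈ 8994 m/s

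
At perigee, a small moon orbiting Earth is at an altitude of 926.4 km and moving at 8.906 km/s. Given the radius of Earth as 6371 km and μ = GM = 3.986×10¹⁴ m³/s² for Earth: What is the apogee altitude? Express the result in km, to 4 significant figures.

r_p = 6371 + 926.4 = 7297.4 km = 7.297×10⁶ m.
Specific energy ε = v²/2 − μ/r = -1.496×10⁷ J/kg, so a = −μ/(2ε) = 1.332×10⁷ m.
The apsides satisfy r_p + r_a = 2a, so the apogee radius is 2a − r_p = 1.934×10⁷ m = 19340 km.
Apogee altitude = 19340 − 6371 = 12969 km.

apogee altitude ≈ 12970 km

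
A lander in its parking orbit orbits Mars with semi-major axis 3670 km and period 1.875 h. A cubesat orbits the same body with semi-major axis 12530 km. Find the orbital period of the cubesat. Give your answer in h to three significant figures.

Kepler's third law: T² ∝ a³, so T₂ = T₁ (a₂/a₁)^(3/2).
a₂/a₁ = 3.414, (a₂/a₁)^(3/2) = 6.309.
T₂ = 1.875 × 6.309 = 11.83 h.

T₂ ≈ 11.8 h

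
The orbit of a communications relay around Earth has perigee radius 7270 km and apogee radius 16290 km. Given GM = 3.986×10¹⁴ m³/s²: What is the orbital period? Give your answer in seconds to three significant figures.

T ≈ 12700 seconds

Semi-major axis a = (r_p + r_a)/2 = (7270.0 + 16290)/2 = 11780 km = 1.178×10⁷ m.
By Kepler's third law T = 2π√(a³/μ) = 2π × 2.025×10³ = 1.272×10⁴ s.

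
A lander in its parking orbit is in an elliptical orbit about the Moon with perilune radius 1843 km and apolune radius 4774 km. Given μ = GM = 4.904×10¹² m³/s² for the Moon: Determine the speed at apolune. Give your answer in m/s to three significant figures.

v ≈ 756 m/s

Semi-major axis a = (r_p + r_a)/2 = 3308.5 km = 3.308×10⁶ m.
Vis-viva: v² = μ(2/r − 1/a) = 4.904×10¹² × (4.189×10⁻⁷ − 3.023×10⁻⁷) = 5.722×10⁵ m²/s².
v = 756.5 m/s.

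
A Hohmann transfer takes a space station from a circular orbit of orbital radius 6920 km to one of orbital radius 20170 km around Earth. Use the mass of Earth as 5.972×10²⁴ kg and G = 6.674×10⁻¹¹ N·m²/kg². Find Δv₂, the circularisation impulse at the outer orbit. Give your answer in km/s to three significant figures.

Δv ≈ 1.27 km/s

μ = GM = 6.674×10⁻¹¹ × 5.972×10²⁴ = 3.986×10¹⁴ m³/s².
r₁ = 6920 km = 6.920×10⁶ m.
r₂ = 20170 km = 2.017×10⁷ m.
Transfer ellipse a_t = (r₁ + r₂)/2 = 1.354×10⁷ m.
At r₁: circular v_c1 = √(μ/r₁) = 7589 m/s; transfer-perigee v_p = √[μ(2/r₁ − 1/a_t)] = 9261 m/s.
At r₂: circular v_c2 = √(μ/r₂) = 4445 m/s; transfer-apogee v_a = √[μ(2/r₂ − 1/a_t)] = 3177 m/s.
Δv₂ = v_c2 − v_a = 1268 m/s.
= 1.268 km/s.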